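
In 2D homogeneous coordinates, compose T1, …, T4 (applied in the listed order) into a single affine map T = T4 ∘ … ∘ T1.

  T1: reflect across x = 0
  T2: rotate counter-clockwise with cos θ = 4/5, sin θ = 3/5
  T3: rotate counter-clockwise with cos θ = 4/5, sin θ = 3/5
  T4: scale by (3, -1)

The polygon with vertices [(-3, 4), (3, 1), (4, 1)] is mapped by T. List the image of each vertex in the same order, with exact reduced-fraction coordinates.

image vertices: (-9, -4), (-27/5, 13/5), (-156/25, 89/25)

T1 reflect across x = 0: (-3, 4) → (3, 4); (3, 1) → (-3, 1); (4, 1) → (-4, 1)
T2 rotate counter-clockwise with cos θ = 4/5, sin θ = 3/5: (3, 4) → (0, 5); (-3, 1) → (-3, -1); (-4, 1) → (-19/5, -8/5)
T3 rotate counter-clockwise with cos θ = 4/5, sin θ = 3/5: (0, 5) → (-3, 4); (-3, -1) → (-9/5, -13/5); (-19/5, -8/5) → (-52/25, -89/25)
T4 scale by (3, -1): (-3, 4) → (-9, -4); (-9/5, -13/5) → (-27/5, 13/5); (-52/25, -89/25) → (-156/25, 89/25)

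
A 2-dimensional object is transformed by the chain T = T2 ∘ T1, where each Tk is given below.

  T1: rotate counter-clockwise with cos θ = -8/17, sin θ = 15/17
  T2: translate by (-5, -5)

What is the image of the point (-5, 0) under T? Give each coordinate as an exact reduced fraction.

T(p) = (-45/17, -160/17)

T1 rotate counter-clockwise with cos θ = -8/17, sin θ = 15/17: (-5, 0) → (40/17, -75/17)
T2 translate by (-5, -5): (40/17, -75/17) → (-45/17, -160/17)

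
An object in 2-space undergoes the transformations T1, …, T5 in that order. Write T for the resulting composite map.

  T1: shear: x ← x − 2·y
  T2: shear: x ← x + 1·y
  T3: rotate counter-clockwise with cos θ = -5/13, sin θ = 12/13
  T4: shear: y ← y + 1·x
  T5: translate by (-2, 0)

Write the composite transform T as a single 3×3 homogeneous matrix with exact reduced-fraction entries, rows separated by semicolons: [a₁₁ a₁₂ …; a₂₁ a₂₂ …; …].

T1 = [1 -2 0; 0 1 0; 0 0 1]
T2·T1 = [1 -1 0; 0 1 0; 0 0 1]
T3·…·T1 = [-5/13 -7/13 0; 12/13 -17/13 0; 0 0 1]
T4·…·T1 = [-5/13 -7/13 0; 7/13 -24/13 0; 0 0 1]
T5·…·T1 = [-5/13 -7/13 -2; 7/13 -24/13 0; 0 0 1]

T = [-5/13 -7/13 -2; 7/13 -24/13 0; 0 0 1]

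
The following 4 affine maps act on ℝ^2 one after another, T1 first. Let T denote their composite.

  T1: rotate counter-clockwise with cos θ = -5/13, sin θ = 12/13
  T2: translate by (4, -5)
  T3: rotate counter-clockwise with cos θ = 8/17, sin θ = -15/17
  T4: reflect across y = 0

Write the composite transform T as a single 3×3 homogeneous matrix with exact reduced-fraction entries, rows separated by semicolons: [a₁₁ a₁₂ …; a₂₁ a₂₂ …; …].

T = [140/221 -171/221 -43/17; -171/221 -140/221 100/17; 0 0 1]

T1 = [-5/13 -12/13 0; 12/13 -5/13 0; 0 0 1]
T2·T1 = [-5/13 -12/13 4; 12/13 -5/13 -5; 0 0 1]
T3·…·T1 = [140/221 -171/221 -43/17; 171/221 140/221 -100/17; 0 0 1]
T4·…·T1 = [140/221 -171/221 -43/17; -171/221 -140/221 100/17; 0 0 1]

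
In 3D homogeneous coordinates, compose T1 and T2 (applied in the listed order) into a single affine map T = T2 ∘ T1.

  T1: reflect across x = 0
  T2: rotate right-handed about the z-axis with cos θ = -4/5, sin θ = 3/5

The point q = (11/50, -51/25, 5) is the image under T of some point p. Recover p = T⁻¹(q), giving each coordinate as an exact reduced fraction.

T1 = [-1 0 0 0; 0 1 0 0; 0 0 1 0; 0 0 0 1]
T2·T1 = [4/5 -3/5 0 0; -3/5 -4/5 0 0; 0 0 1 0; 0 0 0 1]
det M = -1; M⁻¹ = [4/5 -3/5 0 0; -3/5 -4/5 0 0; 0 0 1 0; 0 0 0 1]
M⁻¹ · (11/50, -51/25, 5)ᵀ = (7/5, 3/2, 5)ᵀ

p = (7/5, 3/2, 5)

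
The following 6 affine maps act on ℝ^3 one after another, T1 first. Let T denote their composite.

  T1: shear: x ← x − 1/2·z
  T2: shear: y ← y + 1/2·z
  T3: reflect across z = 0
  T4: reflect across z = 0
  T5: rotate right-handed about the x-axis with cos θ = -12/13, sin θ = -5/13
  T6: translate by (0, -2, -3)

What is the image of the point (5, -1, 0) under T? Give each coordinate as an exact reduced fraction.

T(p) = (5, -14/13, -34/13)

T1 shear: x ← x − 1/2·z: (5, -1, 0) → (5, -1, 0)
T2 shear: y ← y + 1/2·z: (5, -1, 0) → (5, -1, 0)
T3 reflect across z = 0: (5, -1, 0) → (5, -1, 0)
T4 reflect across z = 0: (5, -1, 0) → (5, -1, 0)
T5 rotate right-handed about the x-axis with cos θ = -12/13, sin θ = -5/13: (5, -1, 0) → (5, 12/13, 5/13)
T6 translate by (0, -2, -3): (5, 12/13, 5/13) → (5, -14/13, -34/13)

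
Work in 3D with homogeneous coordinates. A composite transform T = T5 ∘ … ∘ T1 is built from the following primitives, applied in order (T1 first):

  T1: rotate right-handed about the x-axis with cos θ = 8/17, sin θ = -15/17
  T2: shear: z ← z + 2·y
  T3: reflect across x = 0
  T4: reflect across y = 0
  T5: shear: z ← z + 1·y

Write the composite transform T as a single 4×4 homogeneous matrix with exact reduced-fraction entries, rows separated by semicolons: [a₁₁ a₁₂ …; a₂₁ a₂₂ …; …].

T1 = [1 0 0 0; 0 8/17 15/17 0; 0 -15/17 8/17 0; 0 0 0 1]
T2·T1 = [1 0 0 0; 0 8/17 15/17 0; 0 1/17 38/17 0; 0 0 0 1]
T3·…·T1 = [-1 0 0 0; 0 8/17 15/17 0; 0 1/17 38/17 0; 0 0 0 1]
T4·…·T1 = [-1 0 0 0; 0 -8/17 -15/17 0; 0 1/17 38/17 0; 0 0 0 1]
T5·…·T1 = [-1 0 0 0; 0 -8/17 -15/17 0; 0 -7/17 23/17 0; 0 0 0 1]

T = [-1 0 0 0; 0 -8/17 -15/17 0; 0 -7/17 23/17 0; 0 0 0 1]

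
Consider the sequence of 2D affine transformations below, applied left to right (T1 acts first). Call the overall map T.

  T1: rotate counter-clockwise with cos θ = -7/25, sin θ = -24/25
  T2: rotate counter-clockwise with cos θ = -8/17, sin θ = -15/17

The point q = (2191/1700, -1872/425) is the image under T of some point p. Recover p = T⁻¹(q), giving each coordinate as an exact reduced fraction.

T1 = [-7/25 24/25 0; -24/25 -7/25 0; 0 0 1]
T2·T1 = [-304/425 -297/425 0; 297/425 -304/425 0; 0 0 1]
det M = 1; M⁻¹ = [-304/425 297/425 0; -297/425 -304/425 0; 0 0 1]
M⁻¹ · (2191/1700, -1872/425)ᵀ = (-4, 9/4)ᵀ

p = (-4, 9/4)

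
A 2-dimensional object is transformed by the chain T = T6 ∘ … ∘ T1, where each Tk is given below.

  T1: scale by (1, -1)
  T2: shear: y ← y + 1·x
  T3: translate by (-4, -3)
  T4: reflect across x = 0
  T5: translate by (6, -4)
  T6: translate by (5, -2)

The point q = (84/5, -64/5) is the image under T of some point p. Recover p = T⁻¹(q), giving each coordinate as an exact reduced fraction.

T1 = [1 0 0; 0 -1 0; 0 0 1]
T2·T1 = [1 0 0; 1 -1 0; 0 0 1]
T3·…·T1 = [1 0 -4; 1 -1 -3; 0 0 1]
T4·…·T1 = [-1 0 4; 1 -1 -3; 0 0 1]
T5·…·T1 = [-1 0 10; 1 -1 -7; 0 0 1]
T6·…·T1 = [-1 0 15; 1 -1 -9; 0 0 1]
det M = 1; M⁻¹ = [-1 0 15; -1 -1 6; 0 0 1]
M⁻¹ · (84/5, -64/5)ᵀ = (-9/5, 2)ᵀ

p = (-9/5, 2)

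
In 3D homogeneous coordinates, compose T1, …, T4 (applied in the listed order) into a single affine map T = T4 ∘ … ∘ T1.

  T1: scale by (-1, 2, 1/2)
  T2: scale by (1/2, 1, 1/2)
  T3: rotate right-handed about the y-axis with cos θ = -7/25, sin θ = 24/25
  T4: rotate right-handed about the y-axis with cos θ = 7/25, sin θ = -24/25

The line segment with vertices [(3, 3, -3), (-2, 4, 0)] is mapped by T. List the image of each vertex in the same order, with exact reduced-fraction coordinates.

image vertices: (-417/250, 6, 87/500), (527/625, 8, -336/625)

T1 scale by (-1, 2, 1/2): (3, 3, -3) → (-3, 6, -3/2); (-2, 4, 0) → (2, 8, 0)
T2 scale by (1/2, 1, 1/2): (-3, 6, -3/2) → (-3/2, 6, -3/4); (2, 8, 0) → (1, 8, 0)
T3 rotate right-handed about the y-axis with cos θ = -7/25, sin θ = 24/25: (-3/2, 6, -3/4) → (-3/10, 6, 33/20); (1, 8, 0) → (-7/25, 8, -24/25)
T4 rotate right-handed about the y-axis with cos θ = 7/25, sin θ = -24/25: (-3/10, 6, 33/20) → (-417/250, 6, 87/500); (-7/25, 8, -24/25) → (527/625, 8, -336/625)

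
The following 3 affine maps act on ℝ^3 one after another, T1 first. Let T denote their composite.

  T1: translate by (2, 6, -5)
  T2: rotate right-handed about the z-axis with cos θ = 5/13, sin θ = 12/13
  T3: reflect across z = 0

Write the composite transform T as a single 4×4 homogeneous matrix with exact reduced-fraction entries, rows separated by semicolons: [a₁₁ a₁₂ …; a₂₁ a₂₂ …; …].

T1 = [1 0 0 2; 0 1 0 6; 0 0 1 -5; 0 0 0 1]
T2·T1 = [5/13 -12/13 0 -62/13; 12/13 5/13 0 54/13; 0 0 1 -5; 0 0 0 1]
T3·…·T1 = [5/13 -12/13 0 -62/13; 12/13 5/13 0 54/13; 0 0 -1 5; 0 0 0 1]

T = [5/13 -12/13 0 -62/13; 12/13 5/13 0 54/13; 0 0 -1 5; 0 0 0 1]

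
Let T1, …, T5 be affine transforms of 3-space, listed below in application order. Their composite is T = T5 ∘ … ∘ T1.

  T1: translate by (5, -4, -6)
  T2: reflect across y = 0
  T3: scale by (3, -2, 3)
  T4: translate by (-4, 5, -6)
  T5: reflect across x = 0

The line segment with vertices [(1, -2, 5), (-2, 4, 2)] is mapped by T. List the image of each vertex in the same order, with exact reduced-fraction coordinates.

image vertices: (-14, -7, -9), (-5, 5, -18)

T1 translate by (5, -4, -6): (1, -2, 5) → (6, -6, -1); (-2, 4, 2) → (3, 0, -4)
T2 reflect across y = 0: (6, -6, -1) → (6, 6, -1); (3, 0, -4) → (3, 0, -4)
T3 scale by (3, -2, 3): (6, 6, -1) → (18, -12, -3); (3, 0, -4) → (9, 0, -12)
T4 translate by (-4, 5, -6): (18, -12, -3) → (14, -7, -9); (9, 0, -12) → (5, 5, -18)
T5 reflect across x = 0: (14, -7, -9) → (-14, -7, -9); (5, 5, -18) → (-5, 5, -18)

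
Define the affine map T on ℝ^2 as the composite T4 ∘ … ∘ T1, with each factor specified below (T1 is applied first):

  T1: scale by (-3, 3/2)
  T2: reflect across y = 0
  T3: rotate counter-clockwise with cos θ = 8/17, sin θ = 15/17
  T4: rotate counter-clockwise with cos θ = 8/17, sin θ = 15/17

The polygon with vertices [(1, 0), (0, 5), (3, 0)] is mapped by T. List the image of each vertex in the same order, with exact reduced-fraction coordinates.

T1 scale by (-3, 3/2): (1, 0) → (-3, 0); (0, 5) → (0, 15/2); (3, 0) → (-9, 0)
T2 reflect across y = 0: (-3, 0) → (-3, 0); (0, 15/2) → (0, -15/2); (-9, 0) → (-9, 0)
T3 rotate counter-clockwise with cos θ = 8/17, sin θ = 15/17: (-3, 0) → (-24/17, -45/17); (0, -15/2) → (225/34, -60/17); (-9, 0) → (-72/17, -135/17)
T4 rotate counter-clockwise with cos θ = 8/17, sin θ = 15/17: (-24/17, -45/17) → (483/289, -720/289); (225/34, -60/17) → (1800/289, 2415/578); (-72/17, -135/17) → (1449/289, -2160/289)

image vertices: (483/289, -720/289), (1800/289, 2415/578), (1449/289, -2160/289)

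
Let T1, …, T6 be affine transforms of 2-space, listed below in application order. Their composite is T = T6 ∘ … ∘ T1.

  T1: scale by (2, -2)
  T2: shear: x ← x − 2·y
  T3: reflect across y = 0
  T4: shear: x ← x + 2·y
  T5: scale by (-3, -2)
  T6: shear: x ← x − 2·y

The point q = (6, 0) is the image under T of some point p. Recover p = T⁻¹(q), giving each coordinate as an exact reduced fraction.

p = (-1, 0)

T1 = [2 0 0; 0 -2 0; 0 0 1]
T2·T1 = [2 4 0; 0 -2 0; 0 0 1]
T3·…·T1 = [2 4 0; 0 2 0; 0 0 1]
T4·…·T1 = [2 8 0; 0 2 0; 0 0 1]
T5·…·T1 = [-6 -24 0; 0 -4 0; 0 0 1]
T6·…·T1 = [-6 -16 0; 0 -4 0; 0 0 1]
det M = 24; M⁻¹ = [-1/6 2/3 0; 0 -1/4 0; 0 0 1]
M⁻¹ · (6, 0)ᵀ = (-1, 0)ᵀ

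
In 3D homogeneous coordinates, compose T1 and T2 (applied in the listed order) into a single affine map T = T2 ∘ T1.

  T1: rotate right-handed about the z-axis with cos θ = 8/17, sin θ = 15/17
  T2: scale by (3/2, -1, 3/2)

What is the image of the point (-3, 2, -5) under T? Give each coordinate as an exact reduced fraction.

T(p) = (-81/17, 29/17, -15/2)

T1 rotate right-handed about the z-axis with cos θ = 8/17, sin θ = 15/17: (-3, 2, -5) → (-54/17, -29/17, -5)
T2 scale by (3/2, -1, 3/2): (-54/17, -29/17, -5) → (-81/17, 29/17, -15/2)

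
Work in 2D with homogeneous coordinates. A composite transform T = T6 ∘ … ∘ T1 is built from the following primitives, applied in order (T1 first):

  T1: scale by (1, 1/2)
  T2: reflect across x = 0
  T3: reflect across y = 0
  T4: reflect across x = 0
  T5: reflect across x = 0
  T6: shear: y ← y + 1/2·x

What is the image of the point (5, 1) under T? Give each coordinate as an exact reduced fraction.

T1 scale by (1, 1/2): (5, 1) → (5, 1/2)
T2 reflect across x = 0: (5, 1/2) → (-5, 1/2)
T3 reflect across y = 0: (-5, 1/2) → (-5, -1/2)
T4 reflect across x = 0: (-5, -1/2) → (5, -1/2)
T5 reflect across x = 0: (5, -1/2) → (-5, -1/2)
T6 shear: y ← y + 1/2·x: (-5, -1/2) → (-5, -3)

T(p) = (-5, -3)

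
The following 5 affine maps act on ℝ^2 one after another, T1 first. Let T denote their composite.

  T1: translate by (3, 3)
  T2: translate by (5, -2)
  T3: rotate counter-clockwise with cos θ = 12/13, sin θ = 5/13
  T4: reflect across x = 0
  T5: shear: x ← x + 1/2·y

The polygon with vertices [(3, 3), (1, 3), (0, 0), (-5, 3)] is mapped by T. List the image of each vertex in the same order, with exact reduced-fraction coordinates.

T1 translate by (3, 3): (3, 3) → (6, 6); (1, 3) → (4, 6); (0, 0) → (3, 3); (-5, 3) → (-2, 6)
T2 translate by (5, -2): (6, 6) → (11, 4); (4, 6) → (9, 4); (3, 3) → (8, 1); (-2, 6) → (3, 4)
T3 rotate counter-clockwise with cos θ = 12/13, sin θ = 5/13: (11, 4) → (112/13, 103/13); (9, 4) → (88/13, 93/13); (8, 1) → (7, 4); (3, 4) → (16/13, 63/13)
T4 reflect across x = 0: (112/13, 103/13) → (-112/13, 103/13); (88/13, 93/13) → (-88/13, 93/13); (7, 4) → (-7, 4); (16/13, 63/13) → (-16/13, 63/13)
T5 shear: x ← x + 1/2·y: (-112/13, 103/13) → (-121/26, 103/13); (-88/13, 93/13) → (-83/26, 93/13); (-7, 4) → (-5, 4); (-16/13, 63/13) → (31/26, 63/13)

image vertices: (-121/26, 103/13), (-83/26, 93/13), (-5, 4), (31/26, 63/13)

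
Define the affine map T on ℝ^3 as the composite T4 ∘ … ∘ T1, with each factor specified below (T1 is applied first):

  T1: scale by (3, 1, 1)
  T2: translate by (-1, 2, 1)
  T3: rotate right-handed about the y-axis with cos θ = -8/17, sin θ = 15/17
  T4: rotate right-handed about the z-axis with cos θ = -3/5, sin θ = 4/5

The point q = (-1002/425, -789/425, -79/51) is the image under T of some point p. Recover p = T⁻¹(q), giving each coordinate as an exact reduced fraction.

p = (4/5, 1, -1/3)

T1 = [3 0 0 0; 0 1 0 0; 0 0 1 0; 0 0 0 1]
T2·T1 = [3 0 0 -1; 0 1 0 2; 0 0 1 1; 0 0 0 1]
T3·…·T1 = [-24/17 0 15/17 23/17; 0 1 0 2; -45/17 0 -8/17 7/17; 0 0 0 1]
T4·…·T1 = [72/85 -4/5 -9/17 -41/17; -96/85 -3/5 12/17 -2/17; -45/17 0 -8/17 7/17; 0 0 0 1]
det M = 3; M⁻¹ = [8/85 -32/255 -5/17 1/3; -4/5 -3/5 0 -2; -9/17 12/17 -8/17 -1; 0 0 0 1]
M⁻¹ · (-1002/425, -789/425, -79/51)ᵀ = (4/5, 1, -1/3)ᵀ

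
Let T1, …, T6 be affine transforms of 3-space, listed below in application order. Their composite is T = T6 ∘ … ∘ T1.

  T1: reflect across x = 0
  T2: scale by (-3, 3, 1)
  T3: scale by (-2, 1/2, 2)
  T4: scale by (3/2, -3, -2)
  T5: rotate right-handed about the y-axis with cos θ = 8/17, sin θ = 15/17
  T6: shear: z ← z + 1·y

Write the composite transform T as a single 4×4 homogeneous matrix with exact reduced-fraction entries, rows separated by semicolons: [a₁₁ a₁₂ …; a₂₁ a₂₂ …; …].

T = [-72/17 0 -60/17 0; 0 -9/2 0 0; 135/17 -9/2 -32/17 0; 0 0 0 1]

T1 = [-1 0 0 0; 0 1 0 0; 0 0 1 0; 0 0 0 1]
T2·T1 = [3 0 0 0; 0 3 0 0; 0 0 1 0; 0 0 0 1]
T3·…·T1 = [-6 0 0 0; 0 3/2 0 0; 0 0 2 0; 0 0 0 1]
T4·…·T1 = [-9 0 0 0; 0 -9/2 0 0; 0 0 -4 0; 0 0 0 1]
T5·…·T1 = [-72/17 0 -60/17 0; 0 -9/2 0 0; 135/17 0 -32/17 0; 0 0 0 1]
T6·…·T1 = [-72/17 0 -60/17 0; 0 -9/2 0 0; 135/17 -9/2 -32/17 0; 0 0 0 1]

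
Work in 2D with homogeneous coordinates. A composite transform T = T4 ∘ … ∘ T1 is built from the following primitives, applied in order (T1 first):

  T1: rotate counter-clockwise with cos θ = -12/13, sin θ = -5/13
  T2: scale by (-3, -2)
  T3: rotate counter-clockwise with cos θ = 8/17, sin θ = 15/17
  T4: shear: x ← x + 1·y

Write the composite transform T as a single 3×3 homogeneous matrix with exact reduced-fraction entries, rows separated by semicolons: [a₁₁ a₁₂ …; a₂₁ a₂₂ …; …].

T = [758/221 -513/221 0; 620/221 -33/221 0; 0 0 1]

T1 = [-12/13 5/13 0; -5/13 -12/13 0; 0 0 1]
T2·T1 = [36/13 -15/13 0; 10/13 24/13 0; 0 0 1]
T3·…·T1 = [138/221 -480/221 0; 620/221 -33/221 0; 0 0 1]
T4·…·T1 = [758/221 -513/221 0; 620/221 -33/221 0; 0 0 1]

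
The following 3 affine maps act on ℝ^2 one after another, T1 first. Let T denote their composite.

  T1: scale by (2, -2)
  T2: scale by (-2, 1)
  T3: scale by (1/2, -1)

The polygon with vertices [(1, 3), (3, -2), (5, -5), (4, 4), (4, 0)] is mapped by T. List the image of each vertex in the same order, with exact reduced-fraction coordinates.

T1 scale by (2, -2): (1, 3) → (2, -6); (3, -2) → (6, 4); (5, -5) → (10, 10); (4, 4) → (8, -8); (4, 0) → (8, 0)
T2 scale by (-2, 1): (2, -6) → (-4, -6); (6, 4) → (-12, 4); (10, 10) → (-20, 10); (8, -8) → (-16, -8); (8, 0) → (-16, 0)
T3 scale by (1/2, -1): (-4, -6) → (-2, 6); (-12, 4) → (-6, -4); (-20, 10) → (-10, -10); (-16, -8) → (-8, 8); (-16, 0) → (-8, 0)

image vertices: (-2, 6), (-6, -4), (-10, -10), (-8, 8), (-8, 0)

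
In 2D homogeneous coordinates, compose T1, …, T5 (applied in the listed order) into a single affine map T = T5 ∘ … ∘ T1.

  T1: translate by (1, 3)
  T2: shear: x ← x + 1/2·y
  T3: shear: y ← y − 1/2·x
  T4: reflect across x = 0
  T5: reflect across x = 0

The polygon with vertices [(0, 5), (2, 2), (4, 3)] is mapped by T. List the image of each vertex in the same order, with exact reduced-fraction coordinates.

T1 translate by (1, 3): (0, 5) → (1, 8); (2, 2) → (3, 5); (4, 3) → (5, 6)
T2 shear: x ← x + 1/2·y: (1, 8) → (5, 8); (3, 5) → (11/2, 5); (5, 6) → (8, 6)
T3 shear: y ← y − 1/2·x: (5, 8) → (5, 11/2); (11/2, 5) → (11/2, 9/4); (8, 6) → (8, 2)
T4 reflect across x = 0: (5, 11/2) → (-5, 11/2); (11/2, 9/4) → (-11/2, 9/4); (8, 2) → (-8, 2)
T5 reflect across x = 0: (-5, 11/2) → (5, 11/2); (-11/2, 9/4) → (11/2, 9/4); (-8, 2) → (8, 2)

image vertices: (5, 11/2), (11/2, 9/4), (8, 2)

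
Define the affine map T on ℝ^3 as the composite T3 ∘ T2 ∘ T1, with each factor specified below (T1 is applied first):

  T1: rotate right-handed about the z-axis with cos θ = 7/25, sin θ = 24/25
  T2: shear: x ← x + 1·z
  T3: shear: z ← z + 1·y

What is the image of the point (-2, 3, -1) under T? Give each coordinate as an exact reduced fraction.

T1 rotate right-handed about the z-axis with cos θ = 7/25, sin θ = 24/25: (-2, 3, -1) → (-86/25, -27/25, -1)
T2 shear: x ← x + 1·z: (-86/25, -27/25, -1) → (-111/25, -27/25, -1)
T3 shear: z ← z + 1·y: (-111/25, -27/25, -1) → (-111/25, -27/25, -52/25)

T(p) = (-111/25, -27/25, -52/25)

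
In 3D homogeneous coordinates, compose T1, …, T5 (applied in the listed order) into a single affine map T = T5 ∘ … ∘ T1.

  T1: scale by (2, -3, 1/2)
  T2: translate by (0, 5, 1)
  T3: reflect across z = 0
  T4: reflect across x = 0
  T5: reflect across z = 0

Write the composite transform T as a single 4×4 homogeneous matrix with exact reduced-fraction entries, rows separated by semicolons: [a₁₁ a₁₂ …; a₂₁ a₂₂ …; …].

T1 = [2 0 0 0; 0 -3 0 0; 0 0 1/2 0; 0 0 0 1]
T2·T1 = [2 0 0 0; 0 -3 0 5; 0 0 1/2 1; 0 0 0 1]
T3·…·T1 = [2 0 0 0; 0 -3 0 5; 0 0 -1/2 -1; 0 0 0 1]
T4·…·T1 = [-2 0 0 0; 0 -3 0 5; 0 0 -1/2 -1; 0 0 0 1]
T5·…·T1 = [-2 0 0 0; 0 -3 0 5; 0 0 1/2 1; 0 0 0 1]

T = [-2 0 0 0; 0 -3 0 5; 0 0 1/2 1; 0 0 0 1]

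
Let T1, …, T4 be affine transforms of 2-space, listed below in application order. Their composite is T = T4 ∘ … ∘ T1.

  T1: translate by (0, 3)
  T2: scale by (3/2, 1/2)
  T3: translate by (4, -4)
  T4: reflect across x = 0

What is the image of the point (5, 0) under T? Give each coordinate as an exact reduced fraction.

T1 translate by (0, 3): (5, 0) → (5, 3)
T2 scale by (3/2, 1/2): (5, 3) → (15/2, 3/2)
T3 translate by (4, -4): (15/2, 3/2) → (23/2, -5/2)
T4 reflect across x = 0: (23/2, -5/2) → (-23/2, -5/2)

T(p) = (-23/2, -5/2)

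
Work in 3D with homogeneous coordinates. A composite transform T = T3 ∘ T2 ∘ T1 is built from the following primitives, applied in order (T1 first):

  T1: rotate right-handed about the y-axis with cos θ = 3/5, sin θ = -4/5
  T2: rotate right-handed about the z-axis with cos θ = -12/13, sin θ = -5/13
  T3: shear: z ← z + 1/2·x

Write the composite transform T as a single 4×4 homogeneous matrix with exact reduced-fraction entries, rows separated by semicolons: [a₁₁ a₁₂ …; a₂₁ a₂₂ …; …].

T1 = [3/5 0 -4/5 0; 0 1 0 0; 4/5 0 3/5 0; 0 0 0 1]
T2·T1 = [-36/65 5/13 48/65 0; -3/13 -12/13 4/13 0; 4/5 0 3/5 0; 0 0 0 1]
T3·…·T1 = [-36/65 5/13 48/65 0; -3/13 -12/13 4/13 0; 34/65 5/26 63/65 0; 0 0 0 1]

T = [-36/65 5/13 48/65 0; -3/13 -12/13 4/13 0; 34/65 5/26 63/65 0; 0 0 0 1]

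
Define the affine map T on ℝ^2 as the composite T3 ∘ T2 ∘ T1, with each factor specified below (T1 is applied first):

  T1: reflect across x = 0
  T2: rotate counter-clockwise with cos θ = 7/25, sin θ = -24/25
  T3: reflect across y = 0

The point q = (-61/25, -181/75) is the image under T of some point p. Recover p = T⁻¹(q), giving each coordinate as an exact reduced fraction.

T1 = [-1 0 0; 0 1 0; 0 0 1]
T2·T1 = [-7/25 24/25 0; 24/25 7/25 0; 0 0 1]
T3·…·T1 = [-7/25 24/25 0; -24/25 -7/25 0; 0 0 1]
det M = 1; M⁻¹ = [-7/25 -24/25 0; 24/25 -7/25 0; 0 0 1]
M⁻¹ · (-61/25, -181/75)ᵀ = (3, -5/3)ᵀ

p = (3, -5/3)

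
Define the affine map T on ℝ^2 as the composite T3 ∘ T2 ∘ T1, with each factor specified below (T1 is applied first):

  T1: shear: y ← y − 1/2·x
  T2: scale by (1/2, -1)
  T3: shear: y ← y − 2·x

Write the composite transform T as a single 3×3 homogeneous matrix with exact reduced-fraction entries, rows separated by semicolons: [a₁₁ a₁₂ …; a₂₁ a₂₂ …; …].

T1 = [1 0 0; -1/2 1 0; 0 0 1]
T2·T1 = [1/2 0 0; 1/2 -1 0; 0 0 1]
T3·…·T1 = [1/2 0 0; -1/2 -1 0; 0 0 1]

T = [1/2 0 0; -1/2 -1 0; 0 0 1]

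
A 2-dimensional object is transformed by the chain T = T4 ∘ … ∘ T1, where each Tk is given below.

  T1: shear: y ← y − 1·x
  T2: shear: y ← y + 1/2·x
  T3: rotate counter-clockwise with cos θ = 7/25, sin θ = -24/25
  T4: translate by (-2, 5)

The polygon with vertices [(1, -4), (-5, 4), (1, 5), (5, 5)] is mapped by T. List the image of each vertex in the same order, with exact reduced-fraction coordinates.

image vertices: (-151/25, 139/50), (71/25, 581/50), (13/5, 53/10), (9/5, 9/10)

T1 shear: y ← y − 1·x: (1, -4) → (1, -5); (-5, 4) → (-5, 9); (1, 5) → (1, 4); (5, 5) → (5, 0)
T2 shear: y ← y + 1/2·x: (1, -5) → (1, -9/2); (-5, 9) → (-5, 13/2); (1, 4) → (1, 9/2); (5, 0) → (5, 5/2)
T3 rotate counter-clockwise with cos θ = 7/25, sin θ = -24/25: (1, -9/2) → (-101/25, -111/50); (-5, 13/2) → (121/25, 331/50); (1, 9/2) → (23/5, 3/10); (5, 5/2) → (19/5, -41/10)
T4 translate by (-2, 5): (-101/25, -111/50) → (-151/25, 139/50); (121/25, 331/50) → (71/25, 581/50); (23/5, 3/10) → (13/5, 53/10); (19/5, -41/10) → (9/5, 9/10)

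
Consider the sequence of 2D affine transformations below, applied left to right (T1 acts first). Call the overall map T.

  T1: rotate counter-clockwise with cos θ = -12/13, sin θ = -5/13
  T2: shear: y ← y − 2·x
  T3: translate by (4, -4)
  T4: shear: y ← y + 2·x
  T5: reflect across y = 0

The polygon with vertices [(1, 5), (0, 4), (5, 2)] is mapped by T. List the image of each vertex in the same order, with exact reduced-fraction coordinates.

T1 rotate counter-clockwise with cos θ = -12/13, sin θ = -5/13: (1, 5) → (1, -5); (0, 4) → (20/13, -48/13); (5, 2) → (-50/13, -49/13)
T2 shear: y ← y − 2·x: (1, -5) → (1, -7); (20/13, -48/13) → (20/13, -88/13); (-50/13, -49/13) → (-50/13, 51/13)
T3 translate by (4, -4): (1, -7) → (5, -11); (20/13, -88/13) → (72/13, -140/13); (-50/13, 51/13) → (2/13, -1/13)
T4 shear: y ← y + 2·x: (5, -11) → (5, -1); (72/13, -140/13) → (72/13, 4/13); (2/13, -1/13) → (2/13, 3/13)
T5 reflect across y = 0: (5, -1) → (5, 1); (72/13, 4/13) → (72/13, -4/13); (2/13, 3/13) → (2/13, -3/13)

image vertices: (5, 1), (72/13, -4/13), (2/13, -3/13)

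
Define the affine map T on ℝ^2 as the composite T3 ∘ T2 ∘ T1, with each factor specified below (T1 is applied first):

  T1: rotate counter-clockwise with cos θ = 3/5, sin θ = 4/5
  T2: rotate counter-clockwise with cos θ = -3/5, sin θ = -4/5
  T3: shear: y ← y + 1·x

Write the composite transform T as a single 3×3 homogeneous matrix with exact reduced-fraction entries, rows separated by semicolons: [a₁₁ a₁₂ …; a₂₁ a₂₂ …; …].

T = [7/25 24/25 0; -17/25 31/25 0; 0 0 1]

T1 = [3/5 -4/5 0; 4/5 3/5 0; 0 0 1]
T2·T1 = [7/25 24/25 0; -24/25 7/25 0; 0 0 1]
T3·…·T1 = [7/25 24/25 0; -17/25 31/25 0; 0 0 1]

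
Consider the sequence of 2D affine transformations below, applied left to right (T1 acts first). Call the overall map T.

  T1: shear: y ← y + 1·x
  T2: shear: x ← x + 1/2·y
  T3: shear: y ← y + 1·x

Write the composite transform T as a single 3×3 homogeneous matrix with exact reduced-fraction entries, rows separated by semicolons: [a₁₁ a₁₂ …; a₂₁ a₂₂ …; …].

T1 = [1 0 0; 1 1 0; 0 0 1]
T2·T1 = [3/2 1/2 0; 1 1 0; 0 0 1]
T3·…·T1 = [3/2 1/2 0; 5/2 3/2 0; 0 0 1]

T = [3/2 1/2 0; 5/2 3/2 0; 0 0 1]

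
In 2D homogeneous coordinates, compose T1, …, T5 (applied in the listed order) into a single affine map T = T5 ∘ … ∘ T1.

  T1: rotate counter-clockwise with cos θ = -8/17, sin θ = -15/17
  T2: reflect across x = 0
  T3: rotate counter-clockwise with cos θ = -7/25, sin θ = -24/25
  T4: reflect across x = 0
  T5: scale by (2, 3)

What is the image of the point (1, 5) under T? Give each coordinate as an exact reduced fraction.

T(p) = (1702/425, 5979/425)

T1 rotate counter-clockwise with cos θ = -8/17, sin θ = -15/17: (1, 5) → (67/17, -55/17)
T2 reflect across x = 0: (67/17, -55/17) → (-67/17, -55/17)
T3 rotate counter-clockwise with cos θ = -7/25, sin θ = -24/25: (-67/17, -55/17) → (-851/425, 1993/425)
T4 reflect across x = 0: (-851/425, 1993/425) → (851/425, 1993/425)
T5 scale by (2, 3): (851/425, 1993/425) → (1702/425, 5979/425)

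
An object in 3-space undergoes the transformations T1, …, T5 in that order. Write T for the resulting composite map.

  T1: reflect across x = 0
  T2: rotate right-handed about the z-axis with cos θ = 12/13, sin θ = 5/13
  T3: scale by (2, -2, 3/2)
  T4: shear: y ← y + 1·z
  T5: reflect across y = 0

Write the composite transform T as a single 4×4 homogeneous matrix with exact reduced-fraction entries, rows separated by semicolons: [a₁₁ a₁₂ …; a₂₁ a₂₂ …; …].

T = [-24/13 -10/13 0 0; -10/13 24/13 -3/2 0; 0 0 3/2 0; 0 0 0 1]

T1 = [-1 0 0 0; 0 1 0 0; 0 0 1 0; 0 0 0 1]
T2·T1 = [-12/13 -5/13 0 0; -5/13 12/13 0 0; 0 0 1 0; 0 0 0 1]
T3·…·T1 = [-24/13 -10/13 0 0; 10/13 -24/13 0 0; 0 0 3/2 0; 0 0 0 1]
T4·…·T1 = [-24/13 -10/13 0 0; 10/13 -24/13 3/2 0; 0 0 3/2 0; 0 0 0 1]
T5·…·T1 = [-24/13 -10/13 0 0; -10/13 24/13 -3/2 0; 0 0 3/2 0; 0 0 0 1]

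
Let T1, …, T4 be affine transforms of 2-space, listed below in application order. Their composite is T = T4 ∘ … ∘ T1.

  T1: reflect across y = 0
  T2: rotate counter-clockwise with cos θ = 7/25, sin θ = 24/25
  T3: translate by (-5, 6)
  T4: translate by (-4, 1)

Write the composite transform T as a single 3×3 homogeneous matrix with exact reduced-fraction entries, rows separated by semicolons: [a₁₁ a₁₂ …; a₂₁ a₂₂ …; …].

T1 = [1 0 0; 0 -1 0; 0 0 1]
T2·T1 = [7/25 24/25 0; 24/25 -7/25 0; 0 0 1]
T3·…·T1 = [7/25 24/25 -5; 24/25 -7/25 6; 0 0 1]
T4·…·T1 = [7/25 24/25 -9; 24/25 -7/25 7; 0 0 1]

T = [7/25 24/25 -9; 24/25 -7/25 7; 0 0 1]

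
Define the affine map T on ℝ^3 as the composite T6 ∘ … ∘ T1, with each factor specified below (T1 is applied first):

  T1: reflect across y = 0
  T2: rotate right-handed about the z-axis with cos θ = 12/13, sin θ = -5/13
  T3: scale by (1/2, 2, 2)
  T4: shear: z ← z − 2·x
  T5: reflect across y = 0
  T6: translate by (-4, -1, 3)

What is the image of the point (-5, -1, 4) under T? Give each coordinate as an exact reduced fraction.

T1 reflect across y = 0: (-5, -1, 4) → (-5, 1, 4)
T2 rotate right-handed about the z-axis with cos θ = 12/13, sin θ = -5/13: (-5, 1, 4) → (-55/13, 37/13, 4)
T3 scale by (1/2, 2, 2): (-55/13, 37/13, 4) → (-55/26, 74/13, 8)
T4 shear: z ← z − 2·x: (-55/26, 74/13, 8) → (-55/26, 74/13, 159/13)
T5 reflect across y = 0: (-55/26, 74/13, 159/13) → (-55/26, -74/13, 159/13)
T6 translate by (-4, -1, 3): (-55/26, -74/13, 159/13) → (-159/26, -87/13, 198/13)

T(p) = (-159/26, -87/13, 198/13)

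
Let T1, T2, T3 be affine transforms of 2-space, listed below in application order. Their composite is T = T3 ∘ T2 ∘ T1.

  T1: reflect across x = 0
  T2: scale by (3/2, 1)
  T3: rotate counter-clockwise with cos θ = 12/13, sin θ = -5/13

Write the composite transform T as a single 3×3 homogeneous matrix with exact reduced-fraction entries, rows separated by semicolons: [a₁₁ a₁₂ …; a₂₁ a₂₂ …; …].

T = [-18/13 5/13 0; 15/26 12/13 0; 0 0 1]

T1 = [-1 0 0; 0 1 0; 0 0 1]
T2·T1 = [-3/2 0 0; 0 1 0; 0 0 1]
T3·…·T1 = [-18/13 5/13 0; 15/26 12/13 0; 0 0 1]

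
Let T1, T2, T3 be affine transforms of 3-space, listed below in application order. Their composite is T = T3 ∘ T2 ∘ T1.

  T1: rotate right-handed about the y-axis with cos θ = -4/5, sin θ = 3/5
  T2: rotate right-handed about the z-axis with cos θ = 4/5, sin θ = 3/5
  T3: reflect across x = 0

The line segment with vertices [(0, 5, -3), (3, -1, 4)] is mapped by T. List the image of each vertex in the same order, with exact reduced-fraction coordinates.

T1 rotate right-handed about the y-axis with cos θ = -4/5, sin θ = 3/5: (0, 5, -3) → (-9/5, 5, 12/5); (3, -1, 4) → (0, -1, -5)
T2 rotate right-handed about the z-axis with cos θ = 4/5, sin θ = 3/5: (-9/5, 5, 12/5) → (-111/25, 73/25, 12/5); (0, -1, -5) → (3/5, -4/5, -5)
T3 reflect across x = 0: (-111/25, 73/25, 12/5) → (111/25, 73/25, 12/5); (3/5, -4/5, -5) → (-3/5, -4/5, -5)

image vertices: (111/25, 73/25, 12/5), (-3/5, -4/5, -5)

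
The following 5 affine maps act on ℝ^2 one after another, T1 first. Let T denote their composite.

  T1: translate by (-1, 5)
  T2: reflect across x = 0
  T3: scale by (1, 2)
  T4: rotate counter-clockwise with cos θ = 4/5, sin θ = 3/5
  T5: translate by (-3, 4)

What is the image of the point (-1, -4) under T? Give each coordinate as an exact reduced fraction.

T1 translate by (-1, 5): (-1, -4) → (-2, 1)
T2 reflect across x = 0: (-2, 1) → (2, 1)
T3 scale by (1, 2): (2, 1) → (2, 2)
T4 rotate counter-clockwise with cos θ = 4/5, sin θ = 3/5: (2, 2) → (2/5, 14/5)
T5 translate by (-3, 4): (2/5, 14/5) → (-13/5, 34/5)

T(p) = (-13/5, 34/5)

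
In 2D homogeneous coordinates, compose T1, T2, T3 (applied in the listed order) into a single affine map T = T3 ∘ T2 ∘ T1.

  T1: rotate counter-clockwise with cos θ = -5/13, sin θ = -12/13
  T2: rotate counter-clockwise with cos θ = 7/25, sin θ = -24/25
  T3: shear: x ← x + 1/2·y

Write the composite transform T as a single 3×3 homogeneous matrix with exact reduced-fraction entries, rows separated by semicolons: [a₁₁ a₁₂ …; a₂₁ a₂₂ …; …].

T = [-61/65 -79/130 0; 36/325 -323/325 0; 0 0 1]

T1 = [-5/13 12/13 0; -12/13 -5/13 0; 0 0 1]
T2·T1 = [-323/325 -36/325 0; 36/325 -323/325 0; 0 0 1]
T3·…·T1 = [-61/65 -79/130 0; 36/325 -323/325 0; 0 0 1]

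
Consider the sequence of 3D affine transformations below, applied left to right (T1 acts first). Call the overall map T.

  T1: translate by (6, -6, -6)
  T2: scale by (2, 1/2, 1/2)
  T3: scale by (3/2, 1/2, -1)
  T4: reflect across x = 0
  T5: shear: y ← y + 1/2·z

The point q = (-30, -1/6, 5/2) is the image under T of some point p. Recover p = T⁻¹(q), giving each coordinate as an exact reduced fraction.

p = (4, 1/3, 1)

T1 = [1 0 0 6; 0 1 0 -6; 0 0 1 -6; 0 0 0 1]
T2·T1 = [2 0 0 12; 0 1/2 0 -3; 0 0 1/2 -3; 0 0 0 1]
T3·…·T1 = [3 0 0 18; 0 1/4 0 -3/2; 0 0 -1/2 3; 0 0 0 1]
T4·…·T1 = [-3 0 0 -18; 0 1/4 0 -3/2; 0 0 -1/2 3; 0 0 0 1]
T5·…·T1 = [-3 0 0 -18; 0 1/4 -1/4 0; 0 0 -1/2 3; 0 0 0 1]
det M = 3/8; M⁻¹ = [-1/3 0 0 -6; 0 4 -2 6; 0 0 -2 6; 0 0 0 1]
M⁻¹ · (-30, -1/6, 5/2)ᵀ = (4, 1/3, 1)ᵀ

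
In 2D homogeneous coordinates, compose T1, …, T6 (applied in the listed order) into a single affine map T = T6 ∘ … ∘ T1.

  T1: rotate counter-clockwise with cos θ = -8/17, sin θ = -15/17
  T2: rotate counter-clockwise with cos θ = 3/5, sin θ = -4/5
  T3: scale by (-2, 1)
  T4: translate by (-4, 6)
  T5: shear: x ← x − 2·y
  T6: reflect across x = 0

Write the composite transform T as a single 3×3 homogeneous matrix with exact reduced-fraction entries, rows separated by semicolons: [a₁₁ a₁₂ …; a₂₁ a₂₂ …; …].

T1 = [-8/17 15/17 0; -15/17 -8/17 0; 0 0 1]
T2·T1 = [-84/85 13/85 0; -13/85 -84/85 0; 0 0 1]
T3·…·T1 = [168/85 -26/85 0; -13/85 -84/85 0; 0 0 1]
T4·…·T1 = [168/85 -26/85 -4; -13/85 -84/85 6; 0 0 1]
T5·…·T1 = [194/85 142/85 -16; -13/85 -84/85 6; 0 0 1]
T6·…·T1 = [-194/85 -142/85 16; -13/85 -84/85 6; 0 0 1]

T = [-194/85 -142/85 16; -13/85 -84/85 6; 0 0 1]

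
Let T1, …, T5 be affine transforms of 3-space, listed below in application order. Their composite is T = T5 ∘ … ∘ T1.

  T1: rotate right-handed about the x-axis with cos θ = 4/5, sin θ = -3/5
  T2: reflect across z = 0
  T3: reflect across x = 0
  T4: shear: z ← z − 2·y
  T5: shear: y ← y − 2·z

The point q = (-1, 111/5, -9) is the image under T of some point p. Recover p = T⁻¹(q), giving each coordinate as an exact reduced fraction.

p = (1, 3, 3)

T1 = [1 0 0 0; 0 4/5 3/5 0; 0 -3/5 4/5 0; 0 0 0 1]
T2·T1 = [1 0 0 0; 0 4/5 3/5 0; 0 3/5 -4/5 0; 0 0 0 1]
T3·…·T1 = [-1 0 0 0; 0 4/5 3/5 0; 0 3/5 -4/5 0; 0 0 0 1]
T4·…·T1 = [-1 0 0 0; 0 4/5 3/5 0; 0 -1 -2 0; 0 0 0 1]
T5·…·T1 = [-1 0 0 0; 0 14/5 23/5 0; 0 -1 -2 0; 0 0 0 1]
det M = 1; M⁻¹ = [-1 0 0 0; 0 2 23/5 0; 0 -1 -14/5 0; 0 0 0 1]
M⁻¹ · (-1, 111/5, -9)ᵀ = (1, 3, 3)ᵀ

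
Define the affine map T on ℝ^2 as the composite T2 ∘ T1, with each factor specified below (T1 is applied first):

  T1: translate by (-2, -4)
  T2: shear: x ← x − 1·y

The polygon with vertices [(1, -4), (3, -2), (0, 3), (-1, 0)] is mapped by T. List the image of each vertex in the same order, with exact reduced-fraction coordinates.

image vertices: (7, -8), (7, -6), (-1, -1), (1, -4)

T1 translate by (-2, -4): (1, -4) → (-1, -8); (3, -2) → (1, -6); (0, 3) → (-2, -1); (-1, 0) → (-3, -4)
T2 shear: x ← x − 1·y: (-1, -8) → (7, -8); (1, -6) → (7, -6); (-2, -1) → (-1, -1); (-3, -4) → (1, -4)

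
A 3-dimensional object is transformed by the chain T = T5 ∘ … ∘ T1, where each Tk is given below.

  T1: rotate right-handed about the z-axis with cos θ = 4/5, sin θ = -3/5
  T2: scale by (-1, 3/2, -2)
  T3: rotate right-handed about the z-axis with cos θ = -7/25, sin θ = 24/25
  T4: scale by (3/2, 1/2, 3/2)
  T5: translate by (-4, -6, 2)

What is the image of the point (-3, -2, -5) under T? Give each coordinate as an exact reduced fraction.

T1 rotate right-handed about the z-axis with cos θ = 4/5, sin θ = -3/5: (-3, -2, -5) → (-18/5, 1/5, -5)
T2 scale by (-1, 3/2, -2): (-18/5, 1/5, -5) → (18/5, 3/10, 10)
T3 rotate right-handed about the z-axis with cos θ = -7/25, sin θ = 24/25: (18/5, 3/10, 10) → (-162/125, 843/250, 10)
T4 scale by (3/2, 1/2, 3/2): (-162/125, 843/250, 10) → (-243/125, 843/500, 15)
T5 translate by (-4, -6, 2): (-243/125, 843/500, 15) → (-743/125, -2157/500, 17)

T(p) = (-743/125, -2157/500, 17)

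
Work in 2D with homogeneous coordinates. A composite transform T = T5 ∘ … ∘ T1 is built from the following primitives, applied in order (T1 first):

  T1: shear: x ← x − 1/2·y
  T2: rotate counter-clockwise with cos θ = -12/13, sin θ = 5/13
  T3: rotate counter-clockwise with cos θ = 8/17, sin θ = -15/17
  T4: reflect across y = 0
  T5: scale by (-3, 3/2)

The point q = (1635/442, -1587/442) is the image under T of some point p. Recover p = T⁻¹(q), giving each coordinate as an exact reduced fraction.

T1 = [1 -1/2 0; 0 1 0; 0 0 1]
T2·T1 = [-12/13 1/13 0; 5/13 -29/26 0; 0 0 1]
T3·…·T1 = [-21/221 -419/442 0; 220/221 -131/221 0; 0 0 1]
T4·…·T1 = [-21/221 -419/442 0; -220/221 131/221 0; 0 0 1]
T5·…·T1 = [63/221 1257/442 0; -330/221 393/442 0; 0 0 1]
det M = 9/2; M⁻¹ = [131/663 -419/663 0; 220/663 14/221 0; 0 0 1]
M⁻¹ · (1635/442, -1587/442)ᵀ = (3, 1)ᵀ

p = (3, 1)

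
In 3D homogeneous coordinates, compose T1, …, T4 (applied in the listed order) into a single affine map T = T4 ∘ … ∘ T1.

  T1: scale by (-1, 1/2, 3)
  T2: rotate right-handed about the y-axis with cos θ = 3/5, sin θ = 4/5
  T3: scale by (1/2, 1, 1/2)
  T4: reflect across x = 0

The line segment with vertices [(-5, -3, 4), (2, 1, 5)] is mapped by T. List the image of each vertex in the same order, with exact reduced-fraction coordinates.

T1 scale by (-1, 1/2, 3): (-5, -3, 4) → (5, -3/2, 12); (2, 1, 5) → (-2, 1/2, 15)
T2 rotate right-handed about the y-axis with cos θ = 3/5, sin θ = 4/5: (5, -3/2, 12) → (63/5, -3/2, 16/5); (-2, 1/2, 15) → (54/5, 1/2, 53/5)
T3 scale by (1/2, 1, 1/2): (63/5, -3/2, 16/5) → (63/10, -3/2, 8/5); (54/5, 1/2, 53/5) → (27/5, 1/2, 53/10)
T4 reflect across x = 0: (63/10, -3/2, 8/5) → (-63/10, -3/2, 8/5); (27/5, 1/2, 53/10) → (-27/5, 1/2, 53/10)

image vertices: (-63/10, -3/2, 8/5), (-27/5, 1/2, 53/10)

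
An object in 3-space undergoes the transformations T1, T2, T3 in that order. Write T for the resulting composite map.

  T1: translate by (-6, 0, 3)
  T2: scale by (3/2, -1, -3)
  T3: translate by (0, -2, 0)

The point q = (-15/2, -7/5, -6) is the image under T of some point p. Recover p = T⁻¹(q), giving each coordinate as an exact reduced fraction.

T1 = [1 0 0 -6; 0 1 0 0; 0 0 1 3; 0 0 0 1]
T2·T1 = [3/2 0 0 -9; 0 -1 0 0; 0 0 -3 -9; 0 0 0 1]
T3·…·T1 = [3/2 0 0 -9; 0 -1 0 -2; 0 0 -3 -9; 0 0 0 1]
det M = 9/2; M⁻¹ = [2/3 0 0 6; 0 -1 0 -2; 0 0 -1/3 -3; 0 0 0 1]
M⁻¹ · (-15/2, -7/5, -6)ᵀ = (1, -3/5, -1)ᵀ

p = (1, -3/5, -1)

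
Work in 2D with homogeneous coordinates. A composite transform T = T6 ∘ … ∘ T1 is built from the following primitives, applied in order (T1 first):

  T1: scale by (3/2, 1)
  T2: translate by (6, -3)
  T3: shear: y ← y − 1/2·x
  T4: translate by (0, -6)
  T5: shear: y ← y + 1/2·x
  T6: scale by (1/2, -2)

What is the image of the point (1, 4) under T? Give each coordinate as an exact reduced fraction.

T1 scale by (3/2, 1): (1, 4) → (3/2, 4)
T2 translate by (6, -3): (3/2, 4) → (15/2, 1)
T3 shear: y ← y − 1/2·x: (15/2, 1) → (15/2, -11/4)
T4 translate by (0, -6): (15/2, -11/4) → (15/2, -35/4)
T5 shear: y ← y + 1/2·x: (15/2, -35/4) → (15/2, -5)
T6 scale by (1/2, -2): (15/2, -5) → (15/4, 10)

T(p) = (15/4, 10)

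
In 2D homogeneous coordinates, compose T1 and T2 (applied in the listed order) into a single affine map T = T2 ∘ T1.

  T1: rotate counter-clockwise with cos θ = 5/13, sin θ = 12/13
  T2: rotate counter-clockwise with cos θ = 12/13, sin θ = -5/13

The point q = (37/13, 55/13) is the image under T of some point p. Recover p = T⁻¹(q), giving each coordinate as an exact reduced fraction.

p = (5, 1)

T1 = [5/13 -12/13 0; 12/13 5/13 0; 0 0 1]
T2·T1 = [120/169 -119/169 0; 119/169 120/169 0; 0 0 1]
det M = 1; M⁻¹ = [120/169 119/169 0; -119/169 120/169 0; 0 0 1]
M⁻¹ · (37/13, 55/13)ᵀ = (5, 1)ᵀ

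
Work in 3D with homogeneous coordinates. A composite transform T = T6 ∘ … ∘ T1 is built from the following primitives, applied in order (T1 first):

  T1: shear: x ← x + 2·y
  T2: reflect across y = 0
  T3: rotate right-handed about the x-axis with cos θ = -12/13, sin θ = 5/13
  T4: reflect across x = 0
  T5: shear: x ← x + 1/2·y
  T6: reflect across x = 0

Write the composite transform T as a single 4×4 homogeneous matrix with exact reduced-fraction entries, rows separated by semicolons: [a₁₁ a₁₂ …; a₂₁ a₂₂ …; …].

T = [1 20/13 5/26 0; 0 12/13 -5/13 0; 0 -5/13 -12/13 0; 0 0 0 1]

T1 = [1 2 0 0; 0 1 0 0; 0 0 1 0; 0 0 0 1]
T2·T1 = [1 2 0 0; 0 -1 0 0; 0 0 1 0; 0 0 0 1]
T3·…·T1 = [1 2 0 0; 0 12/13 -5/13 0; 0 -5/13 -12/13 0; 0 0 0 1]
T4·…·T1 = [-1 -2 0 0; 0 12/13 -5/13 0; 0 -5/13 -12/13 0; 0 0 0 1]
T5·…·T1 = [-1 -20/13 -5/26 0; 0 12/13 -5/13 0; 0 -5/13 -12/13 0; 0 0 0 1]
T6·…·T1 = [1 20/13 5/26 0; 0 12/13 -5/13 0; 0 -5/13 -12/13 0; 0 0 0 1]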